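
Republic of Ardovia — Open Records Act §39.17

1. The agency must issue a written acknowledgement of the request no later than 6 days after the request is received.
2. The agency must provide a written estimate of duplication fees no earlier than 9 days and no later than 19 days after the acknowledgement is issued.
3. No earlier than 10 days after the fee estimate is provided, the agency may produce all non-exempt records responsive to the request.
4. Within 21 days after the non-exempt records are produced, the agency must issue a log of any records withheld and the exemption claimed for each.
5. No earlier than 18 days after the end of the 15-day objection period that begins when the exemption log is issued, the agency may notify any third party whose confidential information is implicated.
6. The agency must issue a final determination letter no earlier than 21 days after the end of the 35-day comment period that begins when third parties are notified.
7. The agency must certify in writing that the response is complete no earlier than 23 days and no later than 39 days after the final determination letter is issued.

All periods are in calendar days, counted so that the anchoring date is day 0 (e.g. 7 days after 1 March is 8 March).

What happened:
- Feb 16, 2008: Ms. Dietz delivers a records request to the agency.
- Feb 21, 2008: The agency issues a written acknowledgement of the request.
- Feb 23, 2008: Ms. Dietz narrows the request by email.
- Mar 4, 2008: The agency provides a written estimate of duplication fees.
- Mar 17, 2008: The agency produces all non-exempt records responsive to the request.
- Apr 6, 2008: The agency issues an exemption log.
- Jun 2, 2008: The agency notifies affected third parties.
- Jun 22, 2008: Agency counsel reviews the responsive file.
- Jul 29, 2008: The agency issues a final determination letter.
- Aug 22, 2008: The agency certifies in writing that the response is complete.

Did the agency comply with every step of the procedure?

Yes

Step 1 — counting 6 days from Feb 16, 2008 (when the request is received) gives a deadline of Feb 22, 2008; Feb 21, 2008 is within that limit.
Step 2 — 9 and 19 days from Feb 21, 2008 (when the acknowledgement is issued) are Mar 1, 2008 and Mar 11, 2008 respectively; done Mar 4, 2008 — within the window.
Step 3 — must wait 10 days from Mar 4, 2008 (when the fee estimate is provided), so not before Mar 14, 2008; done Mar 17, 2008 — permitted.
Step 4 — counting 21 days from Mar 17, 2008 (when the non-exempt records are produced) gives a deadline of Apr 7, 2008; Apr 6, 2008 is within that limit.
Step 5 — must wait 18 days from Apr 21, 2008 (end of the 15-day objection period, which began when the exemption log is issued on Apr 6, 2008), so not before May 9, 2008; done Jun 2, 2008 — permitted.
Step 6 — must wait 21 days from Jul 7, 2008 (end of the 35-day comment period, which began when third parties are notified on Jun 2, 2008), so not before Jul 28, 2008; done Jul 29, 2008 — permitted.
Step 7 — 23 and 39 days from Jul 29, 2008 (when the final determination letter is issued) are Aug 21, 2008 and Sep 6, 2008 respectively; done Aug 22, 2008 — within the window.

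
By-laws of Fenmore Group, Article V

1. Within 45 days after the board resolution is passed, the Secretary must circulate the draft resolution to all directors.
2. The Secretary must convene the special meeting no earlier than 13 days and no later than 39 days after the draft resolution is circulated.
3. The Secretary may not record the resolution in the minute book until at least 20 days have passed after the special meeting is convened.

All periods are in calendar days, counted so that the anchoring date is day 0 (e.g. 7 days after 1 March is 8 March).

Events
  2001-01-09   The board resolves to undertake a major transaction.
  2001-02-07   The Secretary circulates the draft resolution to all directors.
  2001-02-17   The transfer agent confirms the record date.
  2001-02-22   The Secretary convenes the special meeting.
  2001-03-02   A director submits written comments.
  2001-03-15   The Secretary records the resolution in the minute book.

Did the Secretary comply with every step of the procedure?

Step 1 — counting 45 days from 2001-01-09 (when the board resolution is passed) gives a deadline of 2001-02-23; 2001-02-07 is within that limit.
Step 2 — 13 and 39 days from 2001-02-07 (when the draft resolution is circulated) are 2001-02-20 and 2001-03-18 respectively; 2001-02-22 falls inside that range.
Step 3 — must wait 20 days from 2001-02-22 (when the special meeting is convened), so not before 2001-03-14; 2001-03-15 is on or after that date.

Yes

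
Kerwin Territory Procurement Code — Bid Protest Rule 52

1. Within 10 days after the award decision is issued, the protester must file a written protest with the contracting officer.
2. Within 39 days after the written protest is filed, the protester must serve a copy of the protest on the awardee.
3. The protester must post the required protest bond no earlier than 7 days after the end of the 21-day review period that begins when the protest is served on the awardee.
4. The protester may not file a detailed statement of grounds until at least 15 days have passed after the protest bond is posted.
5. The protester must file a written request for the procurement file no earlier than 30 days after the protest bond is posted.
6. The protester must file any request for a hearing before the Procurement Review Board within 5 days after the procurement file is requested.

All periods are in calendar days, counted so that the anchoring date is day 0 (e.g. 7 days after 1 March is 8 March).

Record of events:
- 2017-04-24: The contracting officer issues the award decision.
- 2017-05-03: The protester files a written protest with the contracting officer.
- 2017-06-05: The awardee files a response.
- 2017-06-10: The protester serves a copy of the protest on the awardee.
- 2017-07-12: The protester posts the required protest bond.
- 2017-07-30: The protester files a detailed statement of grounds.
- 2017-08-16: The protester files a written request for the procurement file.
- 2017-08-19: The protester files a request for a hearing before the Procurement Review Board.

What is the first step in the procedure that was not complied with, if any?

None — every step was satisfied

(1) due by 2017-04-24 + 10 days = 2017-05-04; completed 2017-05-03, before the deadline.
(2) due by 2017-05-03 + 39 days = 2017-06-11; done 2017-06-10 — timely.
(3) permitted from 2017-07-01 + 7 days = 2017-07-08 onward; done 2017-07-12 — permitted.
(4) permitted from 2017-07-12 + 15 days = 2017-07-27 onward; done 2017-07-30, after the minimum wait.
(5) permitted from 2017-07-12 + 30 days = 2017-08-11 onward; done 2017-08-16, after the minimum wait.
(6) due by 2017-08-16 + 5 days = 2017-08-21; done 2017-08-19 — timely.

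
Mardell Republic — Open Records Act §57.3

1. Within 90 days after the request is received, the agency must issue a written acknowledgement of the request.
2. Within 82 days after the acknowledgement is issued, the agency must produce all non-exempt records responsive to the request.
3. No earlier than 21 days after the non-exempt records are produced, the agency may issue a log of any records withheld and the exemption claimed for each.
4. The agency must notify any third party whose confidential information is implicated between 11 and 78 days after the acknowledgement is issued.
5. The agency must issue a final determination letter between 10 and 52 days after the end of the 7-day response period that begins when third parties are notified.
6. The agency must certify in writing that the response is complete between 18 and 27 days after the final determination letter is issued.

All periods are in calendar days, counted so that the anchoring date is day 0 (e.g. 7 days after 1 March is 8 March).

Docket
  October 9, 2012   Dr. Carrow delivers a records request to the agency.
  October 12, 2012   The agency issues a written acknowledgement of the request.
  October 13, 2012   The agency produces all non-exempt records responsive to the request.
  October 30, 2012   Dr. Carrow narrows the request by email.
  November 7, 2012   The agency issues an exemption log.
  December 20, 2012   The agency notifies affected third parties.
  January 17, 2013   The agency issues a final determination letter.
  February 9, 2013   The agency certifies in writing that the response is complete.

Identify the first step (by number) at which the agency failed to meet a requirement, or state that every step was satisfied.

Step 1 — counting 90 days from October 9, 2012 (when the request is received) gives a deadline of January 7, 2013; done October 12, 2012 — timely.
Step 2 — counting 82 days from October 12, 2012 (when the acknowledgement is issued) gives a deadline of January 2, 2013; completed October 13, 2012, before the deadline.
Step 3 — must wait 21 days from October 13, 2012 (when the non-exempt records are produced), so not before November 3, 2012; done November 7, 2012 — permitted.
Step 4 — 11 and 78 days from October 12, 2012 (when the acknowledgement is issued) are October 23, 2012 and December 29, 2012 respectively; done December 20, 2012, which is between those dates.
Step 5 — 10 and 52 days from December 27, 2012 (end of the 7-day response period, which began when third parties are notified on December 20, 2012) are January 6, 2013 and February 17, 2013 respectively; January 17, 2013 falls inside that range.
Step 6 — 18 and 27 days from January 17, 2013 (when the final determination letter is issued) are February 4, 2013 and February 13, 2013 respectively; done February 9, 2013 — within the window.

None — every step was satisfied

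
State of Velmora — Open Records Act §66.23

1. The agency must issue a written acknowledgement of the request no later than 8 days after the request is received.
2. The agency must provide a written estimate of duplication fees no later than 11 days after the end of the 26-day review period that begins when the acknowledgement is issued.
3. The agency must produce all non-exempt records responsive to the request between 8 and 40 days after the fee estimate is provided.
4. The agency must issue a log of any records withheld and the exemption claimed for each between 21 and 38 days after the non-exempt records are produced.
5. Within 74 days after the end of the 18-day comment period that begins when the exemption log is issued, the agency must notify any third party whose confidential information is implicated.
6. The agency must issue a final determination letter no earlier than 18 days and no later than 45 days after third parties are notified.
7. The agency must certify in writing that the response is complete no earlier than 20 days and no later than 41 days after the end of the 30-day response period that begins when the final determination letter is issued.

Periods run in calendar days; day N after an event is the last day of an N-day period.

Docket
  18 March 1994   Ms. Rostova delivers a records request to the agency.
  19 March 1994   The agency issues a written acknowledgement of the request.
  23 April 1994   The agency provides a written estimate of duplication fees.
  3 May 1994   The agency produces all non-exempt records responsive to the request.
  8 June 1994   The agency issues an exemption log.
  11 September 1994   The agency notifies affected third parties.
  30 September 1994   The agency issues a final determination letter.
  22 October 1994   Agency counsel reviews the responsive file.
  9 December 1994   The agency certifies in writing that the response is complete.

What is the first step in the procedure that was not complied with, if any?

(1) due by 18 March 1994 + 8 days = 26 March 1994; completed 19 March 1994, before the deadline.
(2) due by 14 April 1994 + 11 days = 25 April 1994; completed 23 April 1994, before the deadline.
(3) the permitted window runs from 23 April 1994 + 8 = 1 May 1994 to 23 April 1994 + 40 = 2 June 1994; 3 May 1994 falls inside that range.
(4) the permitted window runs from 3 May 1994 + 21 = 24 May 1994 to 3 May 1994 + 38 = 10 June 1994; done 8 June 1994 — within the window.
(5) due by 26 June 1994 + 74 days = 8 September 1994; 11 September 1994 misses that deadline by 3 days.
Later steps need not be reached.

Step 5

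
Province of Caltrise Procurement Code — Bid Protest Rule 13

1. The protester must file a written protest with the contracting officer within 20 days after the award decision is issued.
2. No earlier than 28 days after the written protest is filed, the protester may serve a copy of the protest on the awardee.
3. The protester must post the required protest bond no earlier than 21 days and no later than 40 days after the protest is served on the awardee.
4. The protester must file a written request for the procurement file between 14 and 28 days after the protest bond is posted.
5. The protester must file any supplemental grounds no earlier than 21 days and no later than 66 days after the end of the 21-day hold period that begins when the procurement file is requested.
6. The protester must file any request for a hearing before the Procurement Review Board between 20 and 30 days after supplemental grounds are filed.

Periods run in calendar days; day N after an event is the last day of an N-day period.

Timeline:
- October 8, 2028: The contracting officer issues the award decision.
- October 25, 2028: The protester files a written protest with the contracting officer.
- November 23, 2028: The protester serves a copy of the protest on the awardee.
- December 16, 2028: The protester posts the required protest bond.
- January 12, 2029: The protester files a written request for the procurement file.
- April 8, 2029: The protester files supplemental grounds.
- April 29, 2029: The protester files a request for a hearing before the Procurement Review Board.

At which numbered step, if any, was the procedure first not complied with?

None — every step was satisfied

Step 1: 20 days after October 8, 2028 (when the award decision is issued) is October 28, 2028; October 25, 2028 is within that limit.
Step 2: the earliest permitted date is 28 days after October 25, 2028 (when the written protest is filed), i.e. November 22, 2028; done November 23, 2028, after the minimum wait.
Step 3: the window is 21–40 days after November 23, 2028 (when the protest is served on the awardee), so December 14, 2028 through January 2, 2029; done December 16, 2028 — within the window.
Step 4: the window is 14–28 days after December 16, 2028 (when the protest bond is posted), so December 30, 2028 through January 13, 2029; done January 12, 2029 — within the window.
Step 5: the window is 21–66 days after February 2, 2029 (end of the 21-day hold period, which began when the procurement file is requested on January 12, 2029), so February 23, 2029 through April 9, 2029; done April 8, 2029 — within the window.
Step 6: the window is 20–30 days after April 8, 2029 (when supplemental grounds are filed), so April 28, 2029 through May 8, 2029; done April 29, 2029, which is between those dates.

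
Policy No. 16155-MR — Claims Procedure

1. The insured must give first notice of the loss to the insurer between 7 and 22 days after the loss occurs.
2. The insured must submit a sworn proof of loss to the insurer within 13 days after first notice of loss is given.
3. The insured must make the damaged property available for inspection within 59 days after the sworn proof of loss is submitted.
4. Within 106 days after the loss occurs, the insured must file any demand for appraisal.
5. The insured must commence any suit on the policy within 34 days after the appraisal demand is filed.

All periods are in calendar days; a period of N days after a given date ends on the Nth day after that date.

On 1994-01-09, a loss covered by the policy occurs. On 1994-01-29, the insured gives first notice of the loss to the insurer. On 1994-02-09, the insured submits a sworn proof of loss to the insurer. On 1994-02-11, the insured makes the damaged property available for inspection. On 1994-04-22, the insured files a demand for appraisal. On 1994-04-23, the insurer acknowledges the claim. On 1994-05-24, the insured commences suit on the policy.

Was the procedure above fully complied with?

Yes

(1) the permitted window runs from 1994-01-09 + 7 = 1994-01-16 to 1994-01-09 + 22 = 1994-01-31; 1994-01-29 falls inside that range.
(2) due by 1994-01-29 + 13 days = 1994-02-11; completed 1994-02-09, before the deadline.
(3) due by 1994-02-09 + 59 days = 1994-04-09; completed 1994-02-11, before the deadline.
(4) due by 1994-01-09 + 106 days = 1994-04-25; done 1994-04-22 — timely.
(5) due by 1994-04-22 + 34 days = 1994-05-26; completed 1994-05-24, before the deadline.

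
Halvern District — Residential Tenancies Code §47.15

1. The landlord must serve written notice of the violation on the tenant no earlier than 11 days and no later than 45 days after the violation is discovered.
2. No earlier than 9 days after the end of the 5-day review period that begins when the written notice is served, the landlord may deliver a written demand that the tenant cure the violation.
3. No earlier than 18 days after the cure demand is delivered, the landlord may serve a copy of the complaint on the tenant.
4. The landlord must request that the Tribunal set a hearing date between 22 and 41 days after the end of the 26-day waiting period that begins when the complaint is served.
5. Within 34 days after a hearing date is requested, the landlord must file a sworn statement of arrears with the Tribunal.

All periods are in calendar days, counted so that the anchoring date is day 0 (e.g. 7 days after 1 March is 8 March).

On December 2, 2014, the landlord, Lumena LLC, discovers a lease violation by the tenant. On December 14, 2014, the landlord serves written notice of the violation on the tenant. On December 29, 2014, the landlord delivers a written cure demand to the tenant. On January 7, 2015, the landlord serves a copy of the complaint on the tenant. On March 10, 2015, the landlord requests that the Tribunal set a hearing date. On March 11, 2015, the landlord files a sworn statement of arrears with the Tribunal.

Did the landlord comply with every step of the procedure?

No

Step 1: the window is 11–45 days after December 2, 2014 (when the violation is discovered), so December 13, 2014 through January 16, 2015; done December 14, 2014 — within the window.
Step 2: the earliest permitted date is 9 days after December 19, 2014 (end of the 5-day review period, which began when the written notice is served on December 14, 2014), i.e. December 28, 2014; December 29, 2014 is on or after that date.
Step 3: the earliest permitted date is 18 days after December 29, 2014 (when the cure demand is delivered), i.e. January 16, 2015; acted on January 7, 2015, 9 days prematurely.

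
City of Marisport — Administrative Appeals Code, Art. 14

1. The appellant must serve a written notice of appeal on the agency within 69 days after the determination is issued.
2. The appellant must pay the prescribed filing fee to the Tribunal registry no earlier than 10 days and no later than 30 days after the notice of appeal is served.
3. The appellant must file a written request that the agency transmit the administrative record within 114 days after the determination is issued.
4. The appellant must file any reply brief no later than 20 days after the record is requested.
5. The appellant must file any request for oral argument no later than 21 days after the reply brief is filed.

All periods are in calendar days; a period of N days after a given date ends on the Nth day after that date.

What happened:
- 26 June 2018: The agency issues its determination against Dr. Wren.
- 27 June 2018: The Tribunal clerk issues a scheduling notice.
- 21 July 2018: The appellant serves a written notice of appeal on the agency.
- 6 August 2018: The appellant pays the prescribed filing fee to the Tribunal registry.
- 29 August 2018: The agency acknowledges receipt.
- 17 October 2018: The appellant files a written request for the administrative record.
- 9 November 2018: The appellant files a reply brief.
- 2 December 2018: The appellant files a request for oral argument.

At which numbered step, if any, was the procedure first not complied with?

Step 1: 69 days after 26 June 2018 (when the determination is issued) is 3 September 2018; 21 July 2018 is within that limit.
Step 2: the window is 10–30 days after 21 July 2018 (when the notice of appeal is served), so 31 July 2018 through 20 August 2018; done 6 August 2018 — within the window.
Step 3: 114 days after 26 June 2018 (when the determination is issued) is 18 October 2018; 17 October 2018 is within that limit.
Step 4: 20 days after 17 October 2018 (when the record is requested) is 6 November 2018; not done until 9 November 2018, 3 days after the deadline.
The analysis stops there.

Step 4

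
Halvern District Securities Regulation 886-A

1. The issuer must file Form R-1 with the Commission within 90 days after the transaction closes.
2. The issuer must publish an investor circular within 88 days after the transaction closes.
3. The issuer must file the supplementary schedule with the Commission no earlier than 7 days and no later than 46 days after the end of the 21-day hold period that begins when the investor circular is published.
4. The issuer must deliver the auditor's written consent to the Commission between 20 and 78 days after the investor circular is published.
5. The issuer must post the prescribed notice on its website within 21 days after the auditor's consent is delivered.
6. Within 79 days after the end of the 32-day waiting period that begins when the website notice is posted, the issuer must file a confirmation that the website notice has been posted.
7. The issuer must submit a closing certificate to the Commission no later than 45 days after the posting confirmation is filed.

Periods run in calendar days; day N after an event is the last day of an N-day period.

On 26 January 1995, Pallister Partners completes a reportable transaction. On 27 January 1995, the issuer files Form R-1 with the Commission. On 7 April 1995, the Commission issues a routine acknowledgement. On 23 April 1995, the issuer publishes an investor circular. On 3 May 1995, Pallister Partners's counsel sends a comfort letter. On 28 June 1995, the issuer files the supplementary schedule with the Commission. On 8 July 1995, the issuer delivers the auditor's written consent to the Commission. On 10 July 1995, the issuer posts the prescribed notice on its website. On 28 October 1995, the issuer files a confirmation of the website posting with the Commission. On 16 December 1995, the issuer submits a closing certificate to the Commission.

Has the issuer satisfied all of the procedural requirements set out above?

(1) due by 26 January 1995 + 90 days = 26 April 1995; done 27 January 1995 — timely.
(2) due by 26 January 1995 + 88 days = 24 April 1995; done 23 April 1995 — timely.
(3) the permitted window runs from 14 May 1995 + 7 = 21 May 1995 to 14 May 1995 + 46 = 29 June 1995; done 28 June 1995, which is between those dates.
(4) the permitted window runs from 23 April 1995 + 20 = 13 May 1995 to 23 April 1995 + 78 = 10 July 1995; done 8 July 1995, which is between those dates.
(5) due by 8 July 1995 + 21 days = 29 July 1995; done 10 July 1995 — timely.
(6) due by 11 August 1995 + 79 days = 29 October 1995; 28 October 1995 is within that limit.
(7) due by 28 October 1995 + 45 days = 12 December 1995; not done until 16 December 1995, 4 days after the deadline.
The procedure was therefore not followed at step 7.

No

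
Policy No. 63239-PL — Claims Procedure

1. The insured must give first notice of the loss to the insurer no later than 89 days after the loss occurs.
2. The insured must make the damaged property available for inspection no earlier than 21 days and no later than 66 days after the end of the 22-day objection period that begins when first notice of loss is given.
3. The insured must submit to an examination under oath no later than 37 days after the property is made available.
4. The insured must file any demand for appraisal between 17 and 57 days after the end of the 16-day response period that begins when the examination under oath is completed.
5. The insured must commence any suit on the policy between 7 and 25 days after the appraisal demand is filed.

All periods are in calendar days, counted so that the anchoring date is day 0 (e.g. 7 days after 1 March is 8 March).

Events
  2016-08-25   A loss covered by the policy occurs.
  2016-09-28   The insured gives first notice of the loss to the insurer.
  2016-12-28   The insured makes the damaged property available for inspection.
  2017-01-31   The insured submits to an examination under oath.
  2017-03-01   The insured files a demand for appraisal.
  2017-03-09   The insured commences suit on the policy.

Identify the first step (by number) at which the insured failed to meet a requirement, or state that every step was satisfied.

Step 1: 89 days after 2016-08-25 (when the loss occurs) is 2016-11-22; completed 2016-09-28, before the deadline.
Step 2: the window is 21–66 days after 2016-10-20 (end of the 22-day objection period, which began when first notice of loss is given on 2016-09-28), so 2016-11-10 through 2016-12-25; done 2016-12-28 — 3 days after the window closed.

Step 2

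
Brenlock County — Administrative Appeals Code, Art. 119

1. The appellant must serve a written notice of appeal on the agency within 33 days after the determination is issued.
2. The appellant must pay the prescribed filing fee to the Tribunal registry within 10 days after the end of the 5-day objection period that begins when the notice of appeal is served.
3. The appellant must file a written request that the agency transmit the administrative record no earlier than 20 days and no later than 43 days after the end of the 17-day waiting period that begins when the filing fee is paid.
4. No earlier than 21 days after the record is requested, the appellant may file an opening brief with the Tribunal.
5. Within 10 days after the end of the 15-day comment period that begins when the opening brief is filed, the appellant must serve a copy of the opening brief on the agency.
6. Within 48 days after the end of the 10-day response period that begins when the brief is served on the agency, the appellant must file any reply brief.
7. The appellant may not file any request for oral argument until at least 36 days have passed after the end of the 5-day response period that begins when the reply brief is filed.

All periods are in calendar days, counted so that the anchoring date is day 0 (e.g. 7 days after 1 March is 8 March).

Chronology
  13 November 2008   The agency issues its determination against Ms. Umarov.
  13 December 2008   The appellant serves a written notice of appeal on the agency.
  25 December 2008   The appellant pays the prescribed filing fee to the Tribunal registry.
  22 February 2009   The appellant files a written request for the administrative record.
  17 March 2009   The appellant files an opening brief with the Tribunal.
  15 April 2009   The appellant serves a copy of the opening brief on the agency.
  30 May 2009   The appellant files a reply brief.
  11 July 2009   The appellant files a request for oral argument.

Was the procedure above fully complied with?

No

Step 1: 33 days after 13 November 2008 (when the determination is issued) is 16 December 2008; 13 December 2008 is within that limit.
Step 2: 10 days after 18 December 2008 (end of the 5-day objection period, which began when the notice of appeal is served on 13 December 2008) is 28 December 2008; 25 December 2008 is within that limit.
Step 3: the window is 20–43 days after 11 January 2009 (end of the 17-day waiting period, which began when the filing fee is paid on 25 December 2008), so 31 January 2009 through 23 February 2009; done 22 February 2009, which is between those dates.
Step 4: the earliest permitted date is 21 days after 22 February 2009 (when the record is requested), i.e. 15 March 2009; done 17 March 2009, after the minimum wait.
Step 5: 10 days after 1 April 2009 (end of the 15-day comment period, which began when the opening brief is filed on 17 March 2009) is 11 April 2009; not done until 15 April 2009, 4 days after the deadline.
Later steps need not be reached.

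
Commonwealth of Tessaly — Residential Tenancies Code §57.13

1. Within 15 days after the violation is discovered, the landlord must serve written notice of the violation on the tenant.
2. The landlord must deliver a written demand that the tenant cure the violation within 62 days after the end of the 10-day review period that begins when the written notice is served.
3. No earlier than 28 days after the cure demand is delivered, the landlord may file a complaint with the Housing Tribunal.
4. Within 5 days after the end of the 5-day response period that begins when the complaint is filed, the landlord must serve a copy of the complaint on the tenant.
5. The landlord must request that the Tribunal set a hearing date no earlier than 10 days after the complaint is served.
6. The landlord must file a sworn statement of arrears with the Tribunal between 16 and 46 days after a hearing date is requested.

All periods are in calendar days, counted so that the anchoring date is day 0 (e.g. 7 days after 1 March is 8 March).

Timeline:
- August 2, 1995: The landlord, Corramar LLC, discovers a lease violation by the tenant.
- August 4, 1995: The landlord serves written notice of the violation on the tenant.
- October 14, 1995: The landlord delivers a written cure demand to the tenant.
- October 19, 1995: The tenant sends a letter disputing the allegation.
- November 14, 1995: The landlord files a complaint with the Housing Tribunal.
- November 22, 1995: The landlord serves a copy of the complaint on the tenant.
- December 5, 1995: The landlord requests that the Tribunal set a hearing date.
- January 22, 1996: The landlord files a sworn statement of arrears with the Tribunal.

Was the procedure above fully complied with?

No

(1) due by August 2, 1995 + 15 days = August 17, 1995; done August 4, 1995 — timely.
(2) due by August 14, 1995 + 62 days = October 15, 1995; October 14, 1995 is within that limit.
(3) permitted from October 14, 1995 + 28 days = November 11, 1995 onward; November 14, 1995 is on or after that date.
(4) due by November 19, 1995 + 5 days = November 24, 1995; completed November 22, 1995, before the deadline.
(5) permitted from November 22, 1995 + 10 days = December 2, 1995 onward; done December 5, 1995 — permitted.
(6) the permitted window runs from December 5, 1995 + 16 = December 21, 1995 to December 5, 1995 + 46 = January 20, 1996; done January 22, 1996 — 2 days after the window closed.
Later steps need not be reached.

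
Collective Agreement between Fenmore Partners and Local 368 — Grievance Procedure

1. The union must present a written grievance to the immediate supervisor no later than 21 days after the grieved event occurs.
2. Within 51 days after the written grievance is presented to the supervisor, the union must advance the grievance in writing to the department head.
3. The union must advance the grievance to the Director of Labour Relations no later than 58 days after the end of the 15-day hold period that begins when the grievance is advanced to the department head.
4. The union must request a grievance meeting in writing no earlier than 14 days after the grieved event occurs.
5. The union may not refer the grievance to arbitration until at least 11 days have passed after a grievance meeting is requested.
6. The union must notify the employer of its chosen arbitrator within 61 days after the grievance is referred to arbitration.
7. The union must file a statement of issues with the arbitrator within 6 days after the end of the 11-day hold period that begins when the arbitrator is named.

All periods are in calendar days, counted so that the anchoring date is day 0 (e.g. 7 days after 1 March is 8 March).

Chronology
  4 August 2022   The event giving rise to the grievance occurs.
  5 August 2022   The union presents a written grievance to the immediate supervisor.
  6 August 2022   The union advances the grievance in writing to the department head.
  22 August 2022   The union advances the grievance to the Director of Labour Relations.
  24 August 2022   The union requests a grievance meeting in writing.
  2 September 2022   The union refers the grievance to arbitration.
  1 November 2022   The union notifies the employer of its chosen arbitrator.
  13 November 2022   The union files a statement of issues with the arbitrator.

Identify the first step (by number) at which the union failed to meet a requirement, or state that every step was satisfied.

Step 5

(1) due by 4 August 2022 + 21 days = 25 August 2022; 5 August 2022 is within that limit.
(2) due by 5 August 2022 + 51 days = 25 September 2022; done 6 August 2022 — timely.
(3) due by 21 August 2022 + 58 days = 18 October 2022; done 22 August 2022 — timely.
(4) permitted from 4 August 2022 + 14 days = 18 August 2022 onward; 24 August 2022 is on or after that date.
(5) permitted from 24 August 2022 + 11 days = 4 September 2022 onward; done 2 September 2022 — 2 days too early.
No need to go further; step 5 was not satisfied.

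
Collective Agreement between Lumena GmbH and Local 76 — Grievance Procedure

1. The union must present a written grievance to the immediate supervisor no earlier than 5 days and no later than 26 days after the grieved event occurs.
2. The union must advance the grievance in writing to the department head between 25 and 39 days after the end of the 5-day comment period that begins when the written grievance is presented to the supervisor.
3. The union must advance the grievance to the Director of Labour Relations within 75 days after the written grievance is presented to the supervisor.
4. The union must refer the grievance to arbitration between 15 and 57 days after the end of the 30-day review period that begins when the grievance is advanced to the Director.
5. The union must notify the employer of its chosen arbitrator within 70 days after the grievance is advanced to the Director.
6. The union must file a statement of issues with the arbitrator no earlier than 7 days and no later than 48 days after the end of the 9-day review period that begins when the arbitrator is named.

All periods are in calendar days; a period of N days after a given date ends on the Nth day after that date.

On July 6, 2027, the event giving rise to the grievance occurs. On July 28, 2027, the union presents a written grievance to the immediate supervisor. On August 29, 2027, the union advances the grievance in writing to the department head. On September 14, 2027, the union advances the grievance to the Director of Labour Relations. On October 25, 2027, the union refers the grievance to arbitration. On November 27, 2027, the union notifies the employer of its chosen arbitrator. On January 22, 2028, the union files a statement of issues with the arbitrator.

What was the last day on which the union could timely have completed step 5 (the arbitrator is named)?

Step 5 runs from September 14, 2027, when the grievance is advanced to the Director. 70 days after September 14, 2027 is November 23, 2027.

November 23, 2027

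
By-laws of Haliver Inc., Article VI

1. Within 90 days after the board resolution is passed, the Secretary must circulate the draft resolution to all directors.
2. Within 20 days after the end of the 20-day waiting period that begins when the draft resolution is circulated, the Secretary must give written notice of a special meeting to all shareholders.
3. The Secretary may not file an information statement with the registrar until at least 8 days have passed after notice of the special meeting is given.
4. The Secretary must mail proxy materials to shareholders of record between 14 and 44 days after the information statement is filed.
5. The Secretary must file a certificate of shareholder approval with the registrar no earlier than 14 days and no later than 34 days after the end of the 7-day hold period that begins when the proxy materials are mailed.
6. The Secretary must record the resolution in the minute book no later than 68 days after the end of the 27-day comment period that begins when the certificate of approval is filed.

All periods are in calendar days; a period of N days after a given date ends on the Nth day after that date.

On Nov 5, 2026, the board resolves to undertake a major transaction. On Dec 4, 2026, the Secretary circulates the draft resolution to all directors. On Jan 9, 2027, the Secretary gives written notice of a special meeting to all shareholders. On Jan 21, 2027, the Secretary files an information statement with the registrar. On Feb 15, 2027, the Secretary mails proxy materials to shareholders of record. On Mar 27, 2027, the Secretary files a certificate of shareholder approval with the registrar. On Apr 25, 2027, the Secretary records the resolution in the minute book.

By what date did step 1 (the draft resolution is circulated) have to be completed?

Feb 3, 2027

Step 1 runs from Nov 5, 2026, when the board resolution is passed. 90 days after Nov 5, 2026 is Feb 3, 2027.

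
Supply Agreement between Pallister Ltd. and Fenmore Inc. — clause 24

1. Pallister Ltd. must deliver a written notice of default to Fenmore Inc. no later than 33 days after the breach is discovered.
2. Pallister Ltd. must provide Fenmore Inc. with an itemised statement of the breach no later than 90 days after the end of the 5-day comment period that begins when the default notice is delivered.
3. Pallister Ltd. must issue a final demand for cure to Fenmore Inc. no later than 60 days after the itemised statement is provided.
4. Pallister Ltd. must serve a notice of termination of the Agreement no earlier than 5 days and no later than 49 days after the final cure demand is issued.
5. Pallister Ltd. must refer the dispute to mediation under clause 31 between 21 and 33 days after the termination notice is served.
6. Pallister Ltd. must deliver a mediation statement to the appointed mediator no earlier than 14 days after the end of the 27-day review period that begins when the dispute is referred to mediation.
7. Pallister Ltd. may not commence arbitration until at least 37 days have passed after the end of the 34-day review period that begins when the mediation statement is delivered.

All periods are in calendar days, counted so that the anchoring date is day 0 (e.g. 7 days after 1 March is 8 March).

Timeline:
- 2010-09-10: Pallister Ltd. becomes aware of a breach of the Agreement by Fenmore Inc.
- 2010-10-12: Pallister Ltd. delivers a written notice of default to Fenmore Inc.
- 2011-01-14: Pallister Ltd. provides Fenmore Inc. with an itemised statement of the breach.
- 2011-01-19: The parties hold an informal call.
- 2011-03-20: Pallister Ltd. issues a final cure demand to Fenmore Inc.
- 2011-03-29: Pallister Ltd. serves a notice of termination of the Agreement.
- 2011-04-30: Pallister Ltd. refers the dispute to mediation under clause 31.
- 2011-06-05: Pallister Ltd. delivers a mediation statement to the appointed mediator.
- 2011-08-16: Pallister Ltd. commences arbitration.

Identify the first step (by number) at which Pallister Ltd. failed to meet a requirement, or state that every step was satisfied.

Step 1: 33 days after 2010-09-10 (when the breach is discovered) is 2010-10-13; 2010-10-12 is within that limit.
Step 2: 90 days after 2010-10-17 (end of the 5-day comment period, which began when the default notice is delivered on 2010-10-12) is 2011-01-15; completed 2011-01-14, before the deadline.
Step 3: 60 days after 2011-01-14 (when the itemised statement is provided) is 2011-03-15; done 2011-03-20 — 5 days late.

Step 3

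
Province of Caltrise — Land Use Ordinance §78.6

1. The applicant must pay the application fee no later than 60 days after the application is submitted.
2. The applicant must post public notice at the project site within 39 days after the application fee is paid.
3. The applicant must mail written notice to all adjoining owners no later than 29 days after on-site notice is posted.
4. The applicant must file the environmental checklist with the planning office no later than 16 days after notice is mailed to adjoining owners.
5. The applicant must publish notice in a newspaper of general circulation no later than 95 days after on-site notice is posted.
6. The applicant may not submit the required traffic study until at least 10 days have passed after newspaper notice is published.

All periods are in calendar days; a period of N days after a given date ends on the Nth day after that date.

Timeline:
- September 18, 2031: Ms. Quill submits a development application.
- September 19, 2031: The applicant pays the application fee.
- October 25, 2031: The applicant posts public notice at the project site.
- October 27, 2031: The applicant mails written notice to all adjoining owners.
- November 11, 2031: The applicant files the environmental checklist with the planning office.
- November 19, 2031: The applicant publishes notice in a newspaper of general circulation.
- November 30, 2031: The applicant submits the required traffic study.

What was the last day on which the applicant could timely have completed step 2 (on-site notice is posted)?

October 28, 2031

Step 2 runs from September 19, 2031, when the application fee is paid. 39 days after September 19, 2031 is October 28, 2031.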